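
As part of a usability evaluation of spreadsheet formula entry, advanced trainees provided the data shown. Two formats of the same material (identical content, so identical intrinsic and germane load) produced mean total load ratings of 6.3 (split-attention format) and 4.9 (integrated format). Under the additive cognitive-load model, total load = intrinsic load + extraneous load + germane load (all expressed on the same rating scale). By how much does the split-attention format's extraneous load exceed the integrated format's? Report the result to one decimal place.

Intrinsic and germane load are equal across formats, so the difference in total load equals the difference in extraneous load.
Extraneous-load difference = 6.3 − 4.9 = 1.4.

1.4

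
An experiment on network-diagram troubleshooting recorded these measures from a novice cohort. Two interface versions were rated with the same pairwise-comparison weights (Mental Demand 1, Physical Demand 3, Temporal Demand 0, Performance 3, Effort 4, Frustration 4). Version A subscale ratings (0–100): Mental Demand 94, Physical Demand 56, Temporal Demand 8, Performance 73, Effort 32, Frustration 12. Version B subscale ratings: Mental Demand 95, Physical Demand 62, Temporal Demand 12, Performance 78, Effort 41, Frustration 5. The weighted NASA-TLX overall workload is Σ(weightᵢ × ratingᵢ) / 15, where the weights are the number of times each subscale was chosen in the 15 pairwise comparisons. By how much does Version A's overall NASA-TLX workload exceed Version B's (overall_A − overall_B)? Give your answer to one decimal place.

Version A weighted sum = 1·94 + 3·56 + 0·8 + 3·73 + 4·32 + 4·12 = 94 + 168 + 0 + 219 + 128 + 48 = 657; overall_A = 657/15 = 43.8000.
Version B weighted sum = 1·95 + 3·62 + 0·12 + 3·78 + 4·41 + 4·5 = 95 + 186 + 0 + 234 + 164 + 20 = 699; overall_B = 699/15 = 46.6000.
Difference = 43.8000 − 46.6000 = -2.8000 ≈ -2.8.

-2.8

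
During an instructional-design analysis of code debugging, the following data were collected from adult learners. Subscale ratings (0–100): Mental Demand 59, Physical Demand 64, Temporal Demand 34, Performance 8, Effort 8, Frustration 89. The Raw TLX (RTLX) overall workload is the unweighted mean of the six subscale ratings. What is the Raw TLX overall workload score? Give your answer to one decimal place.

43.7

Sum of ratings = 59 + 64 + 34 + 8 + 8 + 89 = 262.
RTLX = 262 / 6 = 43.6667 ≈ 43.7.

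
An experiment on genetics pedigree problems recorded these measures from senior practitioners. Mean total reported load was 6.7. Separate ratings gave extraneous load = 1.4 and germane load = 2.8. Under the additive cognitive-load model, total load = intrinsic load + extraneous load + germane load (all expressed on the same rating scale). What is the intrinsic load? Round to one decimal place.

intrinsic load = total − extraneous − germane
             = 6.7 − 1.4 − 2.8 = 2.5.

2.5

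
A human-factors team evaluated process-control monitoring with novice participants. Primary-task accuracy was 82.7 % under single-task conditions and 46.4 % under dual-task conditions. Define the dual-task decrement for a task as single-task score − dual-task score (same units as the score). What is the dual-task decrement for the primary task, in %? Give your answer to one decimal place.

Decrement = 82.7 − 46.4 = 36.3000 % ≈ 36.3 %.

36.3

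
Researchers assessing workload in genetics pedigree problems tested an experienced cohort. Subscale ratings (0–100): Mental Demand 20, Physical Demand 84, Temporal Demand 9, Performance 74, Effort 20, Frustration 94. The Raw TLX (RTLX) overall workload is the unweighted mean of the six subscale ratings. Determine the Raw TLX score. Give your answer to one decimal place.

Sum of ratings = 20 + 84 + 9 + 74 + 20 + 94 = 301.
RTLX = 301 / 6 = 50.1667 ≈ 50.2.

50.2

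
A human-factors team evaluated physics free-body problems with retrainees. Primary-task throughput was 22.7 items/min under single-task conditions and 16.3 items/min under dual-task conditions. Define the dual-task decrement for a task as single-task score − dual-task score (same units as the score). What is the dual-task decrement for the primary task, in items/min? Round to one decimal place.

Decrement = 22.7 − 16.3 = 6.4000 items/min ≈ 6.4 items/min.

6.4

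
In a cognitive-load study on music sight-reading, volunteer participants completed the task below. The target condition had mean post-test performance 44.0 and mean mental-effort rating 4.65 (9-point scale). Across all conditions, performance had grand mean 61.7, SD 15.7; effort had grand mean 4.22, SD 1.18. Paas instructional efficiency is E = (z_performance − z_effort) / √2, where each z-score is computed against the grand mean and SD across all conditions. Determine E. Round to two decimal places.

-1.05

z_performance = (44.0 − 61.7) / 15.7 = -17.7000 / 15.7 = -1.1274.
z_effort = (4.65 − 4.22) / 1.18 = 0.4300 / 1.18 = 0.3644.
z_P − z_E = -1.1274 − 0.3644 = -1.4918.
E = -1.4918 / √2 = -1.4918 / 1.41421 = -1.0549 ≈ -1.05.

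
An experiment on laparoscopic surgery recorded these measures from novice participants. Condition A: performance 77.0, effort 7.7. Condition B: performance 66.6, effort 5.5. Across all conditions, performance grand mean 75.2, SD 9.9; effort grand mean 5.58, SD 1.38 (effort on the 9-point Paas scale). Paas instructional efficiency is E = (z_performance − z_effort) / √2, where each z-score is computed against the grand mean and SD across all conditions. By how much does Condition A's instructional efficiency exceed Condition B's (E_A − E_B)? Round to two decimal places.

Condition A: z_P = (77.0 − 75.2)/9.9 = 0.1818; z_E = (7.7 − 5.58)/1.38 = 1.5362; E_A = (0.1818 − 1.5362)/√2 = -0.9577.
Condition B: z_P = (66.6 − 75.2)/9.9 = -0.8687; z_E = (5.5 − 5.58)/1.38 = -0.0580; E_B = (-0.8687 − (-0.0580))/√2 = -0.5733.
E_A − E_B = -0.9577 − (-0.5733) = -0.3844 ≈ -0.38.

-0.38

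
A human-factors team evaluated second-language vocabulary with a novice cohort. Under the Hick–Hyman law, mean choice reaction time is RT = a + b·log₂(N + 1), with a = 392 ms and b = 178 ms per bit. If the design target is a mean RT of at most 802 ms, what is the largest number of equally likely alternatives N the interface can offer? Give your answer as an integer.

Set 392 + 178·log₂(N + 1) ≤ 802.
log₂(N + 1) ≤ (802 − 392) / 178 = 2.3034.
N + 1 ≤ 2^2.3034 = 4.9362.
N ≤ 3.9362, so the largest integer N is 3.

3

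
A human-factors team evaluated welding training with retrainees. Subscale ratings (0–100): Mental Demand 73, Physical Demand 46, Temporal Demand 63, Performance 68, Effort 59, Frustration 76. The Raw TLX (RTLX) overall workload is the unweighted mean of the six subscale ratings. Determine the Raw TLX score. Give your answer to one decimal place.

Sum of ratings = 73 + 46 + 63 + 68 + 59 + 76 = 385.
RTLX = 385 / 6 = 64.1667 ≈ 64.2.

64.2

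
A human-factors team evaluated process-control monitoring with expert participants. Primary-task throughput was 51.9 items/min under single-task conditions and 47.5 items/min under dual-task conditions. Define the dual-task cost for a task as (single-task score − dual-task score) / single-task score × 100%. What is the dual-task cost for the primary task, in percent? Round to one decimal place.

8.5

Cost = (51.9 − 47.5) / 51.9 × 100%
     = 4.4000 / 51.9 × 100% = 8.4778%.
≈ 8.5%.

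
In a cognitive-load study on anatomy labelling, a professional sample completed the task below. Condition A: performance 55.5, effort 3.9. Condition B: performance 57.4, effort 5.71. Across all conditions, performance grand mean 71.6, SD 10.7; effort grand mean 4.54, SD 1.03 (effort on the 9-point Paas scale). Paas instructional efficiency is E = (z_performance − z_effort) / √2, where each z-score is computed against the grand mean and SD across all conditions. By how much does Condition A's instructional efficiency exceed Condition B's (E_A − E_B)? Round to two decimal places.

Condition A: z_P = (55.5 − 71.6)/10.7 = -1.5047; z_E = (3.9 − 4.54)/1.03 = -0.6214; E_A = (-1.5047 − (-0.6214))/√2 = -0.6246.
Condition B: z_P = (57.4 − 71.6)/10.7 = -1.3271; z_E = (5.71 − 4.54)/1.03 = 1.1359; E_B = (-1.3271 − 1.1359)/√2 = -1.7416.
E_A − E_B = -0.6246 − (-1.7416) = 1.1170 ≈ 1.12.

1.12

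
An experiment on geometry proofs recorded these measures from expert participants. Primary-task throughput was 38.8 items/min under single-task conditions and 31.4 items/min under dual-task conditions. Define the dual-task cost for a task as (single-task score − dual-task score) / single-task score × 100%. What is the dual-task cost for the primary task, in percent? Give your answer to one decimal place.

19.1

Cost = (38.8 − 31.4) / 38.8 × 100%
     = 7.4000 / 38.8 × 100% = 19.0722%.
≈ 19.1%.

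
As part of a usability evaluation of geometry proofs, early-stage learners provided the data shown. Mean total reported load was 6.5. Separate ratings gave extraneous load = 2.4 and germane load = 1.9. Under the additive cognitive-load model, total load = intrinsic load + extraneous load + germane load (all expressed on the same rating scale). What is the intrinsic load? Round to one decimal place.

intrinsic load = total − extraneous − germane
             = 6.5 − 2.4 − 1.9 = 2.2.

2.2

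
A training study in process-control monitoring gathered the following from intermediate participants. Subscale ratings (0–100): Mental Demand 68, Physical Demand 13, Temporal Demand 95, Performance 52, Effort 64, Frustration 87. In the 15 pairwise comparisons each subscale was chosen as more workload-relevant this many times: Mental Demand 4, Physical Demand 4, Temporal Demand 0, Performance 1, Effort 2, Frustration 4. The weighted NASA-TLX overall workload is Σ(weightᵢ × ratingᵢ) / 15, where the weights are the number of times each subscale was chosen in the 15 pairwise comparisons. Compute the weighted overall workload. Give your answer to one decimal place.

56.8

The tallies are the weights (they sum to 15).
Weighted sum = 4·68 + 4·13 + 0·95 + 1·52 + 2·64 + 4·87
            = 272 + 52 + 0 + 52 + 128 + 348 = 852.
Overall workload = 852 / 15 = 56.8000 ≈ 56.8.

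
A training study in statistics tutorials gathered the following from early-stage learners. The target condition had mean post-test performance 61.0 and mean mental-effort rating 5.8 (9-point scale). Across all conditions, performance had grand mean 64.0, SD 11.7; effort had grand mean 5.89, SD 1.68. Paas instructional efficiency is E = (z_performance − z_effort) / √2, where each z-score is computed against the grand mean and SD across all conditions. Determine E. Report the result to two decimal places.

-0.14

z_performance = (61.0 − 64.0) / 11.7 = -3.0000 / 11.7 = -0.2564.
z_effort = (5.8 − 5.89) / 1.68 = -0.0900 / 1.68 = -0.0536.
z_P − z_E = -0.2564 − (-0.0536) = -0.2028.
E = -0.2028 / √2 = -0.2028 / 1.41421 = -0.1434 ≈ -0.14.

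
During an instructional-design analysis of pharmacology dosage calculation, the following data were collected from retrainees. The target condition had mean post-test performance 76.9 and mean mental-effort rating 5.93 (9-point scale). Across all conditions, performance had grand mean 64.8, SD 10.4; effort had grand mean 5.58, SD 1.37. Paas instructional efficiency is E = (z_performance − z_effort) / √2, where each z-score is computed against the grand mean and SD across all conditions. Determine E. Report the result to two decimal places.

z_performance = (76.9 − 64.8) / 10.4 = 12.1000 / 10.4 = 1.1635.
z_effort = (5.93 − 5.58) / 1.37 = 0.3500 / 1.37 = 0.2555.
z_P − z_E = 1.1635 − 0.2555 = 0.9080.
E = 0.9080 / √2 = 0.9080 / 1.41421 = 0.6421 ≈ 0.64.

0.64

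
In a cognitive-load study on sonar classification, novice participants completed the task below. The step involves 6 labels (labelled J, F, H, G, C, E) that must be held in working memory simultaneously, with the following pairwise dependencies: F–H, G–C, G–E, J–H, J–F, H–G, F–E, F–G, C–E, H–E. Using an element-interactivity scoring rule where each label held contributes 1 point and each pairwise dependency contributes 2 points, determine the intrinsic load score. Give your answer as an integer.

26

Count of labels held simultaneously: 6.
Count of pairwise dependencies listed: 10.
Element contribution: 6 × 1 = 6.
Interaction contribution: 10 × 2 = 20.
Intrinsic load = 6 + 20 = 26.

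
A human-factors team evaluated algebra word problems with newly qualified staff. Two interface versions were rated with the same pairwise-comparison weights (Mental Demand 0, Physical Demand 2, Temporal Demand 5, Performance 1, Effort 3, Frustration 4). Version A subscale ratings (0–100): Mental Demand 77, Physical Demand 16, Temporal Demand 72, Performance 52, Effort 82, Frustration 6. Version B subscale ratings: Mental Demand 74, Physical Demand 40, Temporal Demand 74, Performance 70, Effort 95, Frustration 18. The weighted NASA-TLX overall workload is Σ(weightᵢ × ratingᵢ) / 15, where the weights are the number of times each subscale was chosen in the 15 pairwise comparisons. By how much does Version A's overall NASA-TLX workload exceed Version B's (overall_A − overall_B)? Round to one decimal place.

Version A weighted sum = 0·77 + 2·16 + 5·72 + 1·52 + 3·82 + 4·6 = 0 + 32 + 360 + 52 + 246 + 24 = 714; overall_A = 714/15 = 47.6000.
Version B weighted sum = 0·74 + 2·40 + 5·74 + 1·70 + 3·95 + 4·18 = 0 + 80 + 370 + 70 + 285 + 72 = 877; overall_B = 877/15 = 58.4667.
Difference = 47.6000 − 58.4667 = -10.8667 ≈ -10.9.

-10.9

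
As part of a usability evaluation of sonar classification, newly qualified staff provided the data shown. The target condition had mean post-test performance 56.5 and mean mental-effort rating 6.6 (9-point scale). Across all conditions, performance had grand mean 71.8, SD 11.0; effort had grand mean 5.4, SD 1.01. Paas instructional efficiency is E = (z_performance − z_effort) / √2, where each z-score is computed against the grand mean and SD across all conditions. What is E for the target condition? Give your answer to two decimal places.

-1.82

z_performance = (56.5 − 71.8) / 11.0 = -15.3000 / 11.0 = -1.3909.
z_effort = (6.6 − 5.4) / 1.01 = 1.2000 / 1.01 = 1.1881.
z_P − z_E = -1.3909 − 1.1881 = -2.5790.
E = -2.5790 / √2 = -2.5790 / 1.41421 = -1.8236 ≈ -1.82.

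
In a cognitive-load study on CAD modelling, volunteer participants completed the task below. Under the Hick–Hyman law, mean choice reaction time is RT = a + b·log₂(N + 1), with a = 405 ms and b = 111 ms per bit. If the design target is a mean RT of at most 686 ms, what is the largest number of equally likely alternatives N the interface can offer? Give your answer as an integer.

Set 405 + 111·log₂(N + 1) ≤ 686.
log₂(N + 1) ≤ (686 − 405) / 111 = 2.5315.
N + 1 ≤ 2^2.5315 = 5.7817.
N ≤ 4.7817, so the largest integer N is 4.

4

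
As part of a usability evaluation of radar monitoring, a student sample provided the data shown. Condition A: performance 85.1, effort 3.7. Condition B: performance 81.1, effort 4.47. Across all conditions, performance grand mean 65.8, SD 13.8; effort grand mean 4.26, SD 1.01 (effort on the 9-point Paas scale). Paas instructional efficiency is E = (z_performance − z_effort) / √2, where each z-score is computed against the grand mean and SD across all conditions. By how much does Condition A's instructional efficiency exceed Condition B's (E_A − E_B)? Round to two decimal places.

Condition A: z_P = (85.1 − 65.8)/13.8 = 1.3986; z_E = (3.7 − 4.26)/1.01 = -0.5545; E_A = (1.3986 − (-0.5545))/√2 = 1.3811.
Condition B: z_P = (81.1 − 65.8)/13.8 = 1.1087; z_E = (4.47 − 4.26)/1.01 = 0.2079; E_B = (1.1087 − 0.2079)/√2 = 0.6370.
E_A − E_B = 1.3811 − 0.6370 = 0.7441 ≈ 0.74.

0.74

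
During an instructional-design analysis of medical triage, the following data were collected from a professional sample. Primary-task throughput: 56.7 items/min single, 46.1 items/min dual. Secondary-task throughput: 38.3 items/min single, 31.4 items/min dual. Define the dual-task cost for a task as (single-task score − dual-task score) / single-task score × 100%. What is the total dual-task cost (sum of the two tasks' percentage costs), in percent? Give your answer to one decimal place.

36.7

Primary cost = (56.7 − 46.1) / 56.7 × 100% = 18.6949%.
Secondary cost = (38.3 − 31.4) / 38.3 × 100% = 18.0157%.
Total = 18.6949% + 18.0157% = 36.7106% ≈ 36.7%.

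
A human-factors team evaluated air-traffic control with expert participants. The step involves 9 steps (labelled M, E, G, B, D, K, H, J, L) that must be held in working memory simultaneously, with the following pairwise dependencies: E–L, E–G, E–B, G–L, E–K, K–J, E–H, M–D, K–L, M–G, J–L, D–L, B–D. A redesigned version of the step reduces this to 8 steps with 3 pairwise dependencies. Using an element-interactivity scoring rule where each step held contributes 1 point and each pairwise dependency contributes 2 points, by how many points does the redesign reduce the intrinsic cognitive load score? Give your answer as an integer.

21

Original: 9 × 1 + 13 × 2 = 9 + 26 = 35.
Redesigned: 8 × 1 + 3 × 2 = 8 + 6 = 14.
Reduction = 35 − 14 = 21.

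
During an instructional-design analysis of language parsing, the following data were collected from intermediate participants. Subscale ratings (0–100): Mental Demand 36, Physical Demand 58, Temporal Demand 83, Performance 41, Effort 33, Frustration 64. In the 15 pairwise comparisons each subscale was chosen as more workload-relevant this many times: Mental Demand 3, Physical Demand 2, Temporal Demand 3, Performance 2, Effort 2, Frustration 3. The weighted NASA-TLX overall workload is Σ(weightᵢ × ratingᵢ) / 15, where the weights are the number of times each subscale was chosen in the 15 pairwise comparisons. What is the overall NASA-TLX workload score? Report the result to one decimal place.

54.2

The tallies are the weights (they sum to 15).
Weighted sum = 3·36 + 2·58 + 3·83 + 2·41 + 2·33 + 3·64
            = 108 + 116 + 249 + 82 + 66 + 192 = 813.
Overall workload = 813 / 15 = 54.2000 ≈ 54.2.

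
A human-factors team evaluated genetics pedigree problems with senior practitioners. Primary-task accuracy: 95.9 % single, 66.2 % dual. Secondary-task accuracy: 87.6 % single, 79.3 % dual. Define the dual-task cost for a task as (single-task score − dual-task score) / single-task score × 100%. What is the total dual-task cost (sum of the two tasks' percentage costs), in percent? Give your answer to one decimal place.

Primary cost = (95.9 − 66.2) / 95.9 × 100% = 30.9698%.
Secondary cost = (87.6 − 79.3) / 87.6 × 100% = 9.4749%.
Total = 30.9698% + 9.4749% = 40.4447% ≈ 40.4%.

40.4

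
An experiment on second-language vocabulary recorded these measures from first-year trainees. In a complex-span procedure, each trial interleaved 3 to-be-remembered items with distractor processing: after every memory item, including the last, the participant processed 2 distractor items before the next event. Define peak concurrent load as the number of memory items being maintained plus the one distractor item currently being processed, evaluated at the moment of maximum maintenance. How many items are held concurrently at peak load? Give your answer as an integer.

Maintenance is greatest during the distractor(s) after memory item 3: all 3 memory items are being held.
One distractor item is concurrently being processed.
Peak concurrent load = 3 + 1 = 4 items.

4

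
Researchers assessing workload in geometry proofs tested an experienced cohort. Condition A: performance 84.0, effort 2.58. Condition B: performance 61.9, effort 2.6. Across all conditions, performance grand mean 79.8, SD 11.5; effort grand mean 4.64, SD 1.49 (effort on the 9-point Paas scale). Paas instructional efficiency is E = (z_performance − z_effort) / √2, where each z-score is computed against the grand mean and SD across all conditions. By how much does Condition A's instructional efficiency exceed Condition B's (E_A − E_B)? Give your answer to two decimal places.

Condition A: z_P = (84.0 − 79.8)/11.5 = 0.3652; z_E = (2.58 − 4.64)/1.49 = -1.3826; E_A = (0.3652 − (-1.3826))/√2 = 1.2359.
Condition B: z_P = (61.9 − 79.8)/11.5 = -1.5565; z_E = (2.6 − 4.64)/1.49 = -1.3691; E_B = (-1.5565 − (-1.3691))/√2 = -0.1325.
E_A − E_B = 1.2359 − (-0.1325) = 1.3684 ≈ 1.37.

1.37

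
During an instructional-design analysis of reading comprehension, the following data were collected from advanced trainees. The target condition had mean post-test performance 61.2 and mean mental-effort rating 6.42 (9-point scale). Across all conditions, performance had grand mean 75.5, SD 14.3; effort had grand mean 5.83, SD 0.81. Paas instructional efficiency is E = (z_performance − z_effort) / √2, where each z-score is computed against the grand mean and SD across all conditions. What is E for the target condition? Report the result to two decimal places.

-1.22

z_performance = (61.2 − 75.5) / 14.3 = -14.3000 / 14.3 = -1.0000.
z_effort = (6.42 − 5.83) / 0.81 = 0.5900 / 0.81 = 0.7284.
z_P − z_E = -1.0000 − 0.7284 = -1.7284.
E = -1.7284 / √2 = -1.7284 / 1.41421 = -1.2222 ≈ -1.22.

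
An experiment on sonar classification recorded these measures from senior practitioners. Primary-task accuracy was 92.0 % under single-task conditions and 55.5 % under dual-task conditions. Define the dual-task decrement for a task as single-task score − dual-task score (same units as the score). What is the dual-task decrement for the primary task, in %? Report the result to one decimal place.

36.5

Decrement = 92.0 − 55.5 = 36.5000 % ≈ 36.5 %.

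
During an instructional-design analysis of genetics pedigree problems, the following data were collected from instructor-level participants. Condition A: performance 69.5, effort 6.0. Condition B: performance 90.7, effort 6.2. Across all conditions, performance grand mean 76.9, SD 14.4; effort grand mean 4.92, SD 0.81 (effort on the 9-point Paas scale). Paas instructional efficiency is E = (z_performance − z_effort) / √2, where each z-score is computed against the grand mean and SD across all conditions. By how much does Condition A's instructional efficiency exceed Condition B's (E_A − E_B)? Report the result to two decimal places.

-0.87

Condition A: z_P = (69.5 − 76.9)/14.4 = -0.5139; z_E = (6.0 − 4.92)/0.81 = 1.3333; E_A = (-0.5139 − 1.3333)/√2 = -1.3062.
Condition B: z_P = (90.7 − 76.9)/14.4 = 0.9583; z_E = (6.2 − 4.92)/0.81 = 1.5802; E_B = (0.9583 − 1.5802)/√2 = -0.4397.
E_A − E_B = -1.3062 − (-0.4397) = -0.8665 ≈ -0.87.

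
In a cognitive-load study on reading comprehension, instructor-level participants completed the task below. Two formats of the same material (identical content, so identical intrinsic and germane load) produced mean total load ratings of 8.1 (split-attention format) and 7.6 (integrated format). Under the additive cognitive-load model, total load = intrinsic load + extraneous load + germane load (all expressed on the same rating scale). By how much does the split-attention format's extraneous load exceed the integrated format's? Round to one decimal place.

Intrinsic and germane load are equal across formats, so the difference in total load equals the difference in extraneous load.
Extraneous-load difference = 8.1 − 7.6 = 0.5.

0.5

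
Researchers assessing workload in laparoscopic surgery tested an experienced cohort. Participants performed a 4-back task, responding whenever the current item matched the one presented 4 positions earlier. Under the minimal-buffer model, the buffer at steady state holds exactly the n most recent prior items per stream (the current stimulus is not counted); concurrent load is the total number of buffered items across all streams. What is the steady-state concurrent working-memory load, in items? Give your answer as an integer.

The buffer holds the 4 most recent prior items.
Steady-state concurrent load = 4 items.

4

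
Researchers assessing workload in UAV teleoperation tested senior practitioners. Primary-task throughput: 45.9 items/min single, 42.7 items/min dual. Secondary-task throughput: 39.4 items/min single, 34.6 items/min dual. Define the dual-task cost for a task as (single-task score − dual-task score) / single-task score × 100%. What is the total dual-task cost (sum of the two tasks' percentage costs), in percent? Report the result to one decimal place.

Primary cost = (45.9 − 42.7) / 45.9 × 100% = 6.9717%.
Secondary cost = (39.4 − 34.6) / 39.4 × 100% = 12.1827%.
Total = 6.9717% + 12.1827% = 19.1544% ≈ 19.2%.

19.2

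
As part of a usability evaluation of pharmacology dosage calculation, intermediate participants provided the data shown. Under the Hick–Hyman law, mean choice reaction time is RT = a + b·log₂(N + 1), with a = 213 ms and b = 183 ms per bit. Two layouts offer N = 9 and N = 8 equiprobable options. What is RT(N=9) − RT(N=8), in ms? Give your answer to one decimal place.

27.8

RT(9) = 213 + 183·log₂(10) = 213 + 183·3.3219 = 820.9077 ms.
RT(8) = 213 + 183·log₂(9) = 213 + 183·3.1699 = 793.0917 ms.
Difference = 820.9077 − 793.0917 = 27.8160 ≈ 27.8 ms.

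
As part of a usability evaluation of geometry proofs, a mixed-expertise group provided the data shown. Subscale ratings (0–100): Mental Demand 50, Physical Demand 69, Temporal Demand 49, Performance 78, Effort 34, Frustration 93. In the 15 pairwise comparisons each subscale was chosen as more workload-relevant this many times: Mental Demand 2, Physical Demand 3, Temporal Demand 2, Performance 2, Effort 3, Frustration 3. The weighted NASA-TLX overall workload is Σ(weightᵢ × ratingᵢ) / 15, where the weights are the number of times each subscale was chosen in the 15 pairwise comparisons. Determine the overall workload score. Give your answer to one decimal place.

The tallies are the weights (they sum to 15).
Weighted sum = 2·50 + 3·69 + 2·49 + 2·78 + 3·34 + 3·93
            = 100 + 207 + 98 + 156 + 102 + 279 = 942.
Overall workload = 942 / 15 = 62.8000 ≈ 62.8.

62.8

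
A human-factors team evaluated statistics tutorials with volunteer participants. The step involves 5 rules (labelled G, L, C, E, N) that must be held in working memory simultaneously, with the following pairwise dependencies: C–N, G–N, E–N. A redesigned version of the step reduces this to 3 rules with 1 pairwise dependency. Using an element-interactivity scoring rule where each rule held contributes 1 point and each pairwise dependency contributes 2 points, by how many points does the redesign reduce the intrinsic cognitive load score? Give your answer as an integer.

Original: 5 × 1 + 3 × 2 = 5 + 6 = 11.
Redesigned: 3 × 1 + 1 × 2 = 3 + 2 = 5.
Reduction = 11 − 5 = 6.

6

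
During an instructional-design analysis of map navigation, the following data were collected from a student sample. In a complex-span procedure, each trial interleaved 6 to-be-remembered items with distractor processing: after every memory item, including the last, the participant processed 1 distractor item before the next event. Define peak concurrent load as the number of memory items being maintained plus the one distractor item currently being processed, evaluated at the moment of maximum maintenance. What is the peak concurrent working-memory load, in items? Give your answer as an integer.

7

Maintenance is greatest during the distractor(s) after memory item 6: all 6 memory items are being held.
One distractor item is concurrently being processed.
Peak concurrent load = 6 + 1 = 7 items.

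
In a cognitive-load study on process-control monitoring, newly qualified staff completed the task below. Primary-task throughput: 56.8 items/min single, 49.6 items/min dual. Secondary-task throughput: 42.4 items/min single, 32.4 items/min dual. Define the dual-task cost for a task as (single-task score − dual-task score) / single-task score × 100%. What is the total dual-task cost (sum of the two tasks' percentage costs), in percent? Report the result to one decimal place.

36.3

Primary cost = (56.8 − 49.6) / 56.8 × 100% = 12.6761%.
Secondary cost = (42.4 − 32.4) / 42.4 × 100% = 23.5849%.
Total = 12.6761% + 23.5849% = 36.2610% ≈ 36.3%.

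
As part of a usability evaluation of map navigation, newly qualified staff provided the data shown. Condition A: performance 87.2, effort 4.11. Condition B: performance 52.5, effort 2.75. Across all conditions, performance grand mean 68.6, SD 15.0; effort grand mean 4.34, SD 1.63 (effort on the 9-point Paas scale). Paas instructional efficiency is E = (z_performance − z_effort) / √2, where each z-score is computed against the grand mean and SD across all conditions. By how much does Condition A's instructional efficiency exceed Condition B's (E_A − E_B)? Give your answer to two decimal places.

Condition A: z_P = (87.2 − 68.6)/15.0 = 1.2400; z_E = (4.11 − 4.34)/1.63 = -0.1411; E_A = (1.2400 − (-0.1411))/√2 = 0.9766.
Condition B: z_P = (52.5 − 68.6)/15.0 = -1.0733; z_E = (2.75 − 4.34)/1.63 = -0.9755; E_B = (-1.0733 − (-0.9755))/√2 = -0.0692.
E_A − E_B = 0.9766 − (-0.0692) = 1.0458 ≈ 1.05.

1.05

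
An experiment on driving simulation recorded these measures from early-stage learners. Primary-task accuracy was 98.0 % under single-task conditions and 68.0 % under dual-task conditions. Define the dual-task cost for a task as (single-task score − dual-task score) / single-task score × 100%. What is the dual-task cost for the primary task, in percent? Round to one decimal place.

Cost = (98.0 − 68.0) / 98.0 × 100%
     = 30.0000 / 98.0 × 100% = 30.6122%.
≈ 30.6%.

30.6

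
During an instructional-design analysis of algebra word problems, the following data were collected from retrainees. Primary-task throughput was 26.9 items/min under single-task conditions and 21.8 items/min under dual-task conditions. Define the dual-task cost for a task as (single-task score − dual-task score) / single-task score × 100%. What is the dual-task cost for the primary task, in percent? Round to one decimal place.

Cost = (26.9 − 21.8) / 26.9 × 100%
     = 5.1000 / 26.9 × 100% = 18.9591%.
≈ 19.0%.

19.0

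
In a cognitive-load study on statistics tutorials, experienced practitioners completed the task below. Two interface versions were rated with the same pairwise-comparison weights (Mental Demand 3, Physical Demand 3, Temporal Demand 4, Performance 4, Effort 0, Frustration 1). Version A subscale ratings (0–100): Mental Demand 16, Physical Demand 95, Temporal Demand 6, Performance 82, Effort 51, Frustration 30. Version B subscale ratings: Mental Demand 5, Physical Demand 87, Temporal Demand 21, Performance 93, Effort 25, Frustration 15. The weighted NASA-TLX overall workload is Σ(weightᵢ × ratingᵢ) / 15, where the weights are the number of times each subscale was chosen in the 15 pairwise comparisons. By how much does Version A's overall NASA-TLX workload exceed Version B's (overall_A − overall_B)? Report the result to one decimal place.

Version A weighted sum = 3·16 + 3·95 + 4·6 + 4·82 + 0·51 + 1·30 = 48 + 285 + 24 + 328 + 0 + 30 = 715; overall_A = 715/15 = 47.6667.
Version B weighted sum = 3·5 + 3·87 + 4·21 + 4·93 + 0·25 + 1·15 = 15 + 261 + 84 + 372 + 0 + 15 = 747; overall_B = 747/15 = 49.8000.
Difference = 47.6667 − 49.8000 = -2.1333 ≈ -2.1.

-2.1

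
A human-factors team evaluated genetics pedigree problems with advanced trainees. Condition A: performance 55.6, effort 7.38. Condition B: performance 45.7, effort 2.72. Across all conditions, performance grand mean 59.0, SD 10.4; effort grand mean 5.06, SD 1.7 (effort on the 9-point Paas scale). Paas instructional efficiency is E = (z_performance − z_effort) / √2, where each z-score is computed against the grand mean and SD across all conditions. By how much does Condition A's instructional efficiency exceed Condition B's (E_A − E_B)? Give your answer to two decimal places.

-1.27

Condition A: z_P = (55.6 − 59.0)/10.4 = -0.3269; z_E = (7.38 − 5.06)/1.7 = 1.3647; E_A = (-0.3269 − 1.3647)/√2 = -1.1961.
Condition B: z_P = (45.7 − 59.0)/10.4 = -1.2788; z_E = (2.72 − 5.06)/1.7 = -1.3765; E_B = (-1.2788 − (-1.3765))/√2 = 0.0691.
E_A − E_B = -1.1961 − 0.0691 = -1.2652 ≈ -1.27.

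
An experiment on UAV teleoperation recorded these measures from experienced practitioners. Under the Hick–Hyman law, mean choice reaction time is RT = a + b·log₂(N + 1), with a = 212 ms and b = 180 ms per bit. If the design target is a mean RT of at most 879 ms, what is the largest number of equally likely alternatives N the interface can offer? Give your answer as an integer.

Set 212 + 180·log₂(N + 1) ≤ 879.
log₂(N + 1) ≤ (879 − 212) / 180 = 3.7056.
N + 1 ≤ 2^3.7056 = 13.0466.
N ≤ 12.0466, so the largest integer N is 12.

12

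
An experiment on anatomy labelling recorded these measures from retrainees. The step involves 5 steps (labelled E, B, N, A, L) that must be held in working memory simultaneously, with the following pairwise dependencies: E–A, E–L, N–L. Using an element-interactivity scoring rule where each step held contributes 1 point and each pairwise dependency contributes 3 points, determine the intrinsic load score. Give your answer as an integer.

Count of steps held simultaneously: 5.
Count of pairwise dependencies listed: 3.
Element contribution: 5 × 1 = 5.
Interaction contribution: 3 × 3 = 9.
Intrinsic load = 5 + 9 = 14.

14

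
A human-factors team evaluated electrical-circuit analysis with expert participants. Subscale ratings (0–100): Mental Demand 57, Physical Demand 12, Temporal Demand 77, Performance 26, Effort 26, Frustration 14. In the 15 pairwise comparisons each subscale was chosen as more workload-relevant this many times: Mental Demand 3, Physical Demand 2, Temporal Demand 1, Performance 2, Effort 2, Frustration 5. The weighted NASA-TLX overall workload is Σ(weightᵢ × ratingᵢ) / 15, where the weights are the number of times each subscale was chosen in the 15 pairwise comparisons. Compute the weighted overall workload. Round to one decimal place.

29.7

The tallies are the weights (they sum to 15).
Weighted sum = 3·57 + 2·12 + 1·77 + 2·26 + 2·26 + 5·14
            = 171 + 24 + 77 + 52 + 52 + 70 = 446.
Overall workload = 446 / 15 = 29.7333 ≈ 29.7.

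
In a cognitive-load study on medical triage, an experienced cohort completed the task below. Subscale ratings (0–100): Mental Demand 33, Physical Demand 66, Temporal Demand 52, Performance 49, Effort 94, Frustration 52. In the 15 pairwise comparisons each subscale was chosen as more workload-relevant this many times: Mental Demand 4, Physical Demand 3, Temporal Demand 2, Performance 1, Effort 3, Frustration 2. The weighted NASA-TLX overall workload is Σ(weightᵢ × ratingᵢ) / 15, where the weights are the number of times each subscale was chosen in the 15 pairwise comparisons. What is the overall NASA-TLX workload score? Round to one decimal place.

The tallies are the weights (they sum to 15).
Weighted sum = 4·33 + 3·66 + 2·52 + 1·49 + 3·94 + 2·52
            = 132 + 198 + 104 + 49 + 282 + 104 = 869.
Overall workload = 869 / 15 = 57.9333 ≈ 57.9.

57.9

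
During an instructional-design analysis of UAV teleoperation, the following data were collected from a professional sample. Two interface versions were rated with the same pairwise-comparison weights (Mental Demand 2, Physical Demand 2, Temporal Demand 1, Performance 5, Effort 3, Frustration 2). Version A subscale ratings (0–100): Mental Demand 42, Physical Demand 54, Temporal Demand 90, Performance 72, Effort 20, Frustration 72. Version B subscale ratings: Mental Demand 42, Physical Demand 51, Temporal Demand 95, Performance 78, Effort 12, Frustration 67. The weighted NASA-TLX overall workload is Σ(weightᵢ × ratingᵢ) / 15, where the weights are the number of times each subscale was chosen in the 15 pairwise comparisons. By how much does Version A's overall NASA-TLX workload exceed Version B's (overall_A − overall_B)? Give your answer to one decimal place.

Version A weighted sum = 2·42 + 2·54 + 1·90 + 5·72 + 3·20 + 2·72 = 84 + 108 + 90 + 360 + 60 + 144 = 846; overall_A = 846/15 = 56.4000.
Version B weighted sum = 2·42 + 2·51 + 1·95 + 5·78 + 3·12 + 2·67 = 84 + 102 + 95 + 390 + 36 + 134 = 841; overall_B = 841/15 = 56.0667.
Difference = 56.4000 − 56.0667 = 0.3333 ≈ 0.3.

0.3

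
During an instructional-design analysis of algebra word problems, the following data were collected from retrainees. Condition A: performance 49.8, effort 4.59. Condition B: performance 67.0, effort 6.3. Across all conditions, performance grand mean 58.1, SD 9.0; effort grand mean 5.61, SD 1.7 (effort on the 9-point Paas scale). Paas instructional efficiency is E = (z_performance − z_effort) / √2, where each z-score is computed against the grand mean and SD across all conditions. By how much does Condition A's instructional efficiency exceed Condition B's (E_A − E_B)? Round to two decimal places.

-0.64

Condition A: z_P = (49.8 − 58.1)/9.0 = -0.9222; z_E = (4.59 − 5.61)/1.7 = -0.6000; E_A = (-0.9222 − (-0.6000))/√2 = -0.2278.
Condition B: z_P = (67.0 − 58.1)/9.0 = 0.9889; z_E = (6.3 − 5.61)/1.7 = 0.4059; E_B = (0.9889 − 0.4059)/√2 = 0.4122.
E_A − E_B = -0.2278 − 0.4122 = -0.6400 ≈ -0.64.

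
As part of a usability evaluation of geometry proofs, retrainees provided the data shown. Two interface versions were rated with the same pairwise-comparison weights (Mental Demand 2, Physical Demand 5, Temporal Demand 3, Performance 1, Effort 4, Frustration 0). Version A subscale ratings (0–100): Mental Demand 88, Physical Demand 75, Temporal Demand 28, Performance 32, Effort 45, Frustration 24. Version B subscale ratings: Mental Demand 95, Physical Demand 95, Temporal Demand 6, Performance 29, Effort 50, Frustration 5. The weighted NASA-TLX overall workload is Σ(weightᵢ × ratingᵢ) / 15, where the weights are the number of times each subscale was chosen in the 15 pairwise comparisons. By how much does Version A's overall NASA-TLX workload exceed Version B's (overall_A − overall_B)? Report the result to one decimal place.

Version A weighted sum = 2·88 + 5·75 + 3·28 + 1·32 + 4·45 + 0·24 = 176 + 375 + 84 + 32 + 180 + 0 = 847; overall_A = 847/15 = 56.4667.
Version B weighted sum = 2·95 + 5·95 + 3·6 + 1·29 + 4·50 + 0·5 = 190 + 475 + 18 + 29 + 200 + 0 = 912; overall_B = 912/15 = 60.8000.
Difference = 56.4667 − 60.8000 = -4.3333 ≈ -4.3.

-4.3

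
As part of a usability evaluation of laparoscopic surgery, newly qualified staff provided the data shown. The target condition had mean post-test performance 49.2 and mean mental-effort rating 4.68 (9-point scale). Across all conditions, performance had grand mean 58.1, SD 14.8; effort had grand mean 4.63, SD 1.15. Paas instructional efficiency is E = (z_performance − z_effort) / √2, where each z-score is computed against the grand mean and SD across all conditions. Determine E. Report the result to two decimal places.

-0.46

z_performance = (49.2 − 58.1) / 14.8 = -8.9000 / 14.8 = -0.6014.
z_effort = (4.68 − 4.63) / 1.15 = 0.0500 / 1.15 = 0.0435.
z_P − z_E = -0.6014 − 0.0435 = -0.6449.
E = -0.6449 / √2 = -0.6449 / 1.41421 = -0.4560 ≈ -0.46.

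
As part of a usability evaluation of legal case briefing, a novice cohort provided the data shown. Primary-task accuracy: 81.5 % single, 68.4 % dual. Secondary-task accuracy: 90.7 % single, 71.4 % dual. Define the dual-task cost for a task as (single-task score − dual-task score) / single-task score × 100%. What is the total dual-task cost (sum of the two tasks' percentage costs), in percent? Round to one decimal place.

Primary cost = (81.5 − 68.4) / 81.5 × 100% = 16.0736%.
Secondary cost = (90.7 − 71.4) / 90.7 × 100% = 21.2789%.
Total = 16.0736% + 21.2789% = 37.3525% ≈ 37.4%.

37.4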